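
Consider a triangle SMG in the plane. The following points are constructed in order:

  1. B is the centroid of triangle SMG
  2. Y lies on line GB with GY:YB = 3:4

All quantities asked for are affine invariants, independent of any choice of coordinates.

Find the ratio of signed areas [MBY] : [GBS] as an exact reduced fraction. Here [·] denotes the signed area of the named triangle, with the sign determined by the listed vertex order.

[MBY]:[GBS] = 4/7

Set S = (0, 0), M = (1, 0), G = (0, 1); any affine frame gives the same invariant.
1. B is the centroid of triangle SMG ⇒ B = (1/3, 1/3)
2. Y lies on line GB with GY:YB = 3:4 ⇒ Y = (1/7, 5/7)
2·[MBY] = -4/21, 2·[GBS] = -1/3
[MBY]:[GBS] = -4/21:-1/3 = 4/7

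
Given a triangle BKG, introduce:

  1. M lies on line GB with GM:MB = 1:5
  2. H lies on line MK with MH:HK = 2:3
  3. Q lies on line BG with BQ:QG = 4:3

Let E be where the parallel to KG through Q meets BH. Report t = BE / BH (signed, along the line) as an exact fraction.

t = 40/63

Work in coordinates with B = (0, 0), K = (1, 0), G = (0, 1).
1. M lies on line GB with GM:MB = 1:5 ⇒ M = (0, 5/6)
2. H lies on line MK with MH:HK = 2:3 ⇒ H = (2/5, 1/2)
3. Q lies on line BG with BQ:QG = 4:3 ⇒ Q = (0, 4/7)
through Q parallel to KG: direction (-1, 1); meets BH at E = (16/63, 20/63)
E = B + t·(H−B) with t = 40/63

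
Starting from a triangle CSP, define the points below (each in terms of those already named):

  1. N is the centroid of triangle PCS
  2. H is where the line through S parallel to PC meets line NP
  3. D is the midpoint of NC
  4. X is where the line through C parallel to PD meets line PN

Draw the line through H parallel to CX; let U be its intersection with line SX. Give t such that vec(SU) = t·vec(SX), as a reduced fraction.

Work in coordinates with C = (0, 0), S = (1, 0), P = (0, 1).
1. N is the centroid of triangle PCS ⇒ N = (1/3, 1/3)
2. H is where the line through S parallel to PC meets line NP ⇒ H = (1, -1)
3. D is the midpoint of NC ⇒ D = (1/6, 1/6)
4. X is where the line through C parallel to PD meets line PN ⇒ X = (-1/3, 5/3)
through H parallel to CX: direction (-1/3, 5/3); meets SX at U = (11/15, 1/3)
U = S + t·(X−S) with t = 1/5

t = 1/5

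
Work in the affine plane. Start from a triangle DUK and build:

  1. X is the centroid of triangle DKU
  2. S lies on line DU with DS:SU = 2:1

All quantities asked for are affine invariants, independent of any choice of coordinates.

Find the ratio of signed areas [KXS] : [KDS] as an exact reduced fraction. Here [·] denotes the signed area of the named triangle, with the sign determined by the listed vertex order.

[KXS]:[KDS] = 1/6

Assign D = (0, 0), U = (1, 0), K = (0, 1) — the answer is frame-independent, so this choice is without loss of generality.
1. X is the centroid of triangle DKU ⇒ X = (1/3, 1/3)
2. S lies on line DU with DS:SU = 2:1 ⇒ S = (2/3, 0)
2·[KXS] = 1/9, 2·[KDS] = 2/3
[KXS]:[KDS] = 1/9:2/3 = 1/6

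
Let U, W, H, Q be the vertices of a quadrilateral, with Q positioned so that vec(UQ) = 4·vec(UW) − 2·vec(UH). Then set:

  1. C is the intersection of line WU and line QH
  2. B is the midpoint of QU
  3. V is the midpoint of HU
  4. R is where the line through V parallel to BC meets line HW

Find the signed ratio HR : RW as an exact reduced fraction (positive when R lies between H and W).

HR:RW = -1/2

Set U = (0, 0), W = (1, 0), H = (0, 1), Q = (4, -2); any affine frame gives the same invariant.
1. C is the intersection of line WU and line QH ⇒ C = (4/3, 0)
2. B is the midpoint of QU ⇒ B = (2, -1)
3. V is the midpoint of HU ⇒ V = (0, 1/2)
4. R is where the line through V parallel to BC meets line HW ⇒ R = (-1, 2)
R = H + t·(W−H) with t = -1, so HR:RW = t:(1−t) = -1:2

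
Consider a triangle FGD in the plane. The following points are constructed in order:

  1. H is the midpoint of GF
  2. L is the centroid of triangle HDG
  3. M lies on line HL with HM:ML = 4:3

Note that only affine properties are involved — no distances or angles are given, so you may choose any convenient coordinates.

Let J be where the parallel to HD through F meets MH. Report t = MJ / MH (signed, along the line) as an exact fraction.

Work in coordinates with F = (0, 0), G = (1, 0), D = (0, 1).
1. H is the midpoint of GF ⇒ H = (1/2, 0)
2. L is the centroid of triangle HDG ⇒ L = (1/2, 1/3)
3. M lies on line HL with HM:ML = 4:3 ⇒ M = (1/2, 4/21)
through F parallel to HD: direction (-1/2, 1); meets MH at J = (1/2, -1)
J = M + t·(H−M) with t = 25/4

t = 25/4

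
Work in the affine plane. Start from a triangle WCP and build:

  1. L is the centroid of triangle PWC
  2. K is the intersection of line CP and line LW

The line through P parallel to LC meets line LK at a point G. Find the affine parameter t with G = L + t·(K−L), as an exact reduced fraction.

Set W = (0, 0), C = (1, 0), P = (0, 1); any affine frame gives the same invariant.
1. L is the centroid of triangle PWC ⇒ L = (1/3, 1/3)
2. K is the intersection of line CP and line LW ⇒ K = (1/2, 1/2)
through P parallel to LC: direction (2/3, -1/3); meets LK at G = (2/3, 2/3)
G = L + t·(K−L) with t = 2

t = 2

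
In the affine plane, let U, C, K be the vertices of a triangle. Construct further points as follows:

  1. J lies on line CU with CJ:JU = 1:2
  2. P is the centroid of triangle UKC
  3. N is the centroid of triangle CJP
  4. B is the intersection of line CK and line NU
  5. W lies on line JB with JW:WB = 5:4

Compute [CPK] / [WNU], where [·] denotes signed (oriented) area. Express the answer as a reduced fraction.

Work in coordinates with U = (0, 0), C = (1, 0), K = (0, 1).
1. J lies on line CU with CJ:JU = 1:2 ⇒ J = (2/3, 0)
2. P is the centroid of triangle UKC ⇒ P = (1/3, 1/3)
3. N is the centroid of triangle CJP ⇒ N = (2/3, 1/9)
4. B is the intersection of line CK and line NU ⇒ B = (6/7, 1/7)
5. W lies on line JB with JW:WB = 5:4 ⇒ W = (146/189, 5/63)
2·[CPK] = -1/3, 2·[WNU] = 8/243
[CPK]:[WNU] = -1/3:8/243 = -81/8

[CPK]:[WNU] = -81/8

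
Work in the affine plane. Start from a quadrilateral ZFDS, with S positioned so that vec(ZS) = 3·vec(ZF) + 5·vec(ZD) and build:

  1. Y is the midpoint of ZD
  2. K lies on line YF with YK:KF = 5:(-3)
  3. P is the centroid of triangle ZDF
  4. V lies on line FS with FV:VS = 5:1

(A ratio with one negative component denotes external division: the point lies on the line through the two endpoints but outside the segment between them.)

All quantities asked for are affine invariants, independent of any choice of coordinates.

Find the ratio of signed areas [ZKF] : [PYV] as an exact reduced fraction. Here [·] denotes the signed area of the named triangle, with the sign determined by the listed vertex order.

[ZKF]:[PYV] = -9/20

Set Z = (0, 0), F = (1, 0), D = (0, 1), S = (3, 5); any affine frame gives the same invariant.
1. Y is the midpoint of ZD ⇒ Y = (0, 1/2)
2. K lies on line YF with YK:KF = 5:(-3) ⇒ K = (5/2, -3/4)
3. P is the centroid of triangle ZDF ⇒ P = (1/3, 1/3)
4. V lies on line FS with FV:VS = 5:1 ⇒ V = (8/3, 25/6)
2·[ZKF] = 3/4, 2·[PYV] = -5/3
[ZKF]:[PYV] = 3/4:-5/3 = -9/20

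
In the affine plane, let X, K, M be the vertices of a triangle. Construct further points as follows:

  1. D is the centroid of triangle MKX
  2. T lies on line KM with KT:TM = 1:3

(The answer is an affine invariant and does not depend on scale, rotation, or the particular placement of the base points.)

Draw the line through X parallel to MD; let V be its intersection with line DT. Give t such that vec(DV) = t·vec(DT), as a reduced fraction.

t = -4/3

Work in coordinates with X = (0, 0), K = (1, 0), M = (0, 1).
1. D is the centroid of triangle MKX ⇒ D = (1/3, 1/3)
2. T lies on line KM with KT:TM = 1:3 ⇒ T = (3/4, 1/4)
through X parallel to MD: direction (1/3, -2/3); meets DT at V = (-2/9, 4/9)
V = D + t·(T−D) with t = -4/3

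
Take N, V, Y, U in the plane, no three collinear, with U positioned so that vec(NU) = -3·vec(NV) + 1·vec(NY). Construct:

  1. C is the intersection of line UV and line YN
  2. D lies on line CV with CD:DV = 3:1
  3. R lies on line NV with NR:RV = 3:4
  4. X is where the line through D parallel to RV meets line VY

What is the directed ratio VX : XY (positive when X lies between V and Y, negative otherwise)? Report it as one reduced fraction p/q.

Set N = (0, 0), V = (1, 0), Y = (0, 1), U = (-3, 1); any affine frame gives the same invariant.
1. C is the intersection of line UV and line YN ⇒ C = (0, 1/4)
2. D lies on line CV with CD:DV = 3:1 ⇒ D = (3/4, 1/16)
3. R lies on line NV with NR:RV = 3:4 ⇒ R = (3/7, 0)
4. X is where the line through D parallel to RV meets line VY ⇒ X = (15/16, 1/16)
X = V + t·(Y−V) with t = 1/16, so VX:XY = t:(1−t) = 1/16:15/16

VX:XY = 1/15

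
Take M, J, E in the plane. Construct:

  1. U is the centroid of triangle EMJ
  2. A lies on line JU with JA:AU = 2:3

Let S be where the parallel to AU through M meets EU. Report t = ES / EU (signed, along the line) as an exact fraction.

Set M = (0, 0), J = (1, 0), E = (0, 1); any affine frame gives the same invariant.
1. U is the centroid of triangle EMJ ⇒ U = (1/3, 1/3)
2. A lies on line JU with JA:AU = 2:3 ⇒ A = (11/15, 2/15)
through M parallel to AU: direction (-2/5, 1/5); meets EU at S = (2/3, -1/3)
S = E + t·(U−E) with t = 2

t = 2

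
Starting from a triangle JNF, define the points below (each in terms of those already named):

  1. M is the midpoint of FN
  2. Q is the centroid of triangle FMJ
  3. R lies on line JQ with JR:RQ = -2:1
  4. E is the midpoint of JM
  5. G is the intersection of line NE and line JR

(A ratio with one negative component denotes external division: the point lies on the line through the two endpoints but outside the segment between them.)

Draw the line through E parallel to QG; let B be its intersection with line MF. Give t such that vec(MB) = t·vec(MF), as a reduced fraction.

Assign J = (0, 0), N = (1, 0), F = (0, 1) — the answer is frame-independent, so this choice is without loss of generality.
1. M is the midpoint of FN ⇒ M = (1/2, 1/2)
2. Q is the centroid of triangle FMJ ⇒ Q = (1/6, 1/2)
3. R lies on line JQ with JR:RQ = -2:1 ⇒ R = (1/3, 1)
4. E is the midpoint of JM ⇒ E = (1/4, 1/4)
5. G is the intersection of line NE and line JR ⇒ G = (1/10, 3/10)
through E parallel to QG: direction (-1/15, -1/5); meets MF at B = (3/8, 5/8)
B = M + t·(F−M) with t = 1/4

t = 1/4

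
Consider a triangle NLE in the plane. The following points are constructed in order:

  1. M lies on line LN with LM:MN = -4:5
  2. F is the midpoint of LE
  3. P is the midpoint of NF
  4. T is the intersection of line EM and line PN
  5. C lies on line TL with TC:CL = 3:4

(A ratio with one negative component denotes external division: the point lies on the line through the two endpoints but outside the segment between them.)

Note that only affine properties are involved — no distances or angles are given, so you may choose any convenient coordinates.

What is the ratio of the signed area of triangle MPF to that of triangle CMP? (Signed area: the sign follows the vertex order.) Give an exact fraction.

Work in coordinates with N = (0, 0), L = (1, 0), E = (0, 1).
1. M lies on line LN with LM:MN = -4:5 ⇒ M = (5, 0)
2. F is the midpoint of LE ⇒ F = (1/2, 1/2)
3. P is the midpoint of NF ⇒ P = (1/4, 1/4)
4. T is the intersection of line EM and line PN ⇒ T = (5/6, 5/6)
5. C lies on line TL with TC:CL = 3:4 ⇒ C = (19/21, 10/21)
2·[MPF] = -5/4, 2·[CMP] = -26/21
[MPF]:[CMP] = -5/4:-26/21 = 105/104

[MPF]:[CMP] = 105/104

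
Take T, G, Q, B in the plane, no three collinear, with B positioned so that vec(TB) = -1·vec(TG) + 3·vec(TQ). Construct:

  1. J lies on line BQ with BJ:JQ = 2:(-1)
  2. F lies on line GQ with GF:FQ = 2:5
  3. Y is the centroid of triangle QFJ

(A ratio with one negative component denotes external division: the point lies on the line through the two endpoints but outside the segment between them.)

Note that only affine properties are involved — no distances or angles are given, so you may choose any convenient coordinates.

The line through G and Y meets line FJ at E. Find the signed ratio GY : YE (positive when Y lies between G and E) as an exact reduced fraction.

Set T = (0, 0), G = (1, 0), Q = (0, 1), B = (-1, 3); any affine frame gives the same invariant.
1. J lies on line BQ with BJ:JQ = 2:(-1) ⇒ J = (1, -1)
2. F lies on line GQ with GF:FQ = 2:5 ⇒ F = (5/7, 2/7)
3. Y is the centroid of triangle QFJ ⇒ Y = (4/7, 2/21)
line GY meets FJ at E = (59/77, 4/77)
Y = G + t·(E−G) with t = 11/6, so GY:YE = 11/6:-5/6

GY:YE = -11/5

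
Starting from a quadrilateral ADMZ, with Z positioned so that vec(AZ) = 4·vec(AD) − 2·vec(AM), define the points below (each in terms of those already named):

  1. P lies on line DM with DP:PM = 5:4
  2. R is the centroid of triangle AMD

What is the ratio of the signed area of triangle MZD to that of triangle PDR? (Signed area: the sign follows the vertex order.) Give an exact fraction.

[MZD]:[PDR] = 27/5

Assign A = (0, 0), D = (1, 0), M = (0, 1), Z = (4, -2) — the answer is frame-independent, so this choice is without loss of generality.
1. P lies on line DM with DP:PM = 5:4 ⇒ P = (4/9, 5/9)
2. R is the centroid of triangle AMD ⇒ R = (1/3, 1/3)
2·[MZD] = -1, 2·[PDR] = -5/27
[MZD]:[PDR] = -1:-5/27 = 27/5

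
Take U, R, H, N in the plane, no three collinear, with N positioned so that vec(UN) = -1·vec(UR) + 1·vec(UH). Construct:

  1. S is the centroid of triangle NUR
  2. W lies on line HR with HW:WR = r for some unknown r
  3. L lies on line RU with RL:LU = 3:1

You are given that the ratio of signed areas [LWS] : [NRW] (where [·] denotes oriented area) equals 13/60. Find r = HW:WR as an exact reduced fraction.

r = 1/5

Assign U = (0, 0), R = (1, 0), H = (0, 1), N = (-1, 1) — the answer is frame-independent, so this choice is without loss of generality.
1. S is the centroid of triangle NUR ⇒ S = (0, 1/3)
2. With HW:WR = r, write λ = r/(r+1) so W = H + λ·(R−H); W is affine-linear in λ
3. L lies on line RU with RL:LU = 3:1 ⇒ L = (1/4, 0)
Every point depending on W is an affine combination of W and λ-independent points, so each such coordinate is linear in λ; the λ² term in each signed area is a multiple of (R−H)×(R−H) = 0, so 2·[LWS] and 2·[NRW] are each linear in λ. Evaluating at λ=0 and λ=1:
  2·[LWS] = 1/12·λ + 1/6,   2·[NRW] = −λ + 1
So [LWS]:[NRW] = (1/12·λ + 1/6) / (−λ + 1). Setting this equal to 13/60:
  1/12·λ + 1/6 = 13/60·(−λ + 1)  ⇒  λ = 1/6
Then r = λ/(1−λ) = (1/6)/(5/6) = 1/5. Check: with r = 1/5, W = (1/6, 5/6) and [LWS]:[NRW] = 13/60 as required.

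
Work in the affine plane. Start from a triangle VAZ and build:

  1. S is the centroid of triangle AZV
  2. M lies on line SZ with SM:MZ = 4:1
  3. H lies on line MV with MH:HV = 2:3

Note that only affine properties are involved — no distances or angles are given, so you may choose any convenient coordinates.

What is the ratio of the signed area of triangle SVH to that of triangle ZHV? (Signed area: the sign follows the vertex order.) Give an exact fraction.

[SVH]:[ZHV] = 4

Choose coordinates V = (0, 0), A = (1, 0), Z = (0, 1).
1. S is the centroid of triangle AZV ⇒ S = (1/3, 1/3)
2. M lies on line SZ with SM:MZ = 4:1 ⇒ M = (1/15, 13/15)
3. H lies on line MV with MH:HV = 2:3 ⇒ H = (1/25, 13/25)
2·[SVH] = -4/25, 2·[ZHV] = -1/25
[SVH]:[ZHV] = -4/25:-1/25 = 4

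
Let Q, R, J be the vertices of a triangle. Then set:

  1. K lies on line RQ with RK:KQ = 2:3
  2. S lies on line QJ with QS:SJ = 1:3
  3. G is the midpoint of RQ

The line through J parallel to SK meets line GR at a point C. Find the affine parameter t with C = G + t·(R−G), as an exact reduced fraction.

t = 19/5

Work in coordinates with Q = (0, 0), R = (1, 0), J = (0, 1).
1. K lies on line RQ with RK:KQ = 2:3 ⇒ K = (3/5, 0)
2. S lies on line QJ with QS:SJ = 1:3 ⇒ S = (0, 1/4)
3. G is the midpoint of RQ ⇒ G = (1/2, 0)
through J parallel to SK: direction (3/5, -1/4); meets GR at C = (12/5, 0)
C = G + t·(R−G) with t = 19/5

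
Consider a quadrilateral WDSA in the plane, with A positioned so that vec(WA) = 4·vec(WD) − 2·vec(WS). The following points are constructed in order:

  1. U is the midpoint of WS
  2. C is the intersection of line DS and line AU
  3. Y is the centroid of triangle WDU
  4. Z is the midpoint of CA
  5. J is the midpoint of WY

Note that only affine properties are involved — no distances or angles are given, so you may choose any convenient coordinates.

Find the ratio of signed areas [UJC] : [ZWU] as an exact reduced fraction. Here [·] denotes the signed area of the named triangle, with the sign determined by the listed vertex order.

[UJC]:[ZWU] = -5/16

Work in coordinates with W = (0, 0), D = (1, 0), S = (0, 1), A = (4, -2).
1. U is the midpoint of WS ⇒ U = (0, 1/2)
2. C is the intersection of line DS and line AU ⇒ C = (4/3, -1/3)
3. Y is the centroid of triangle WDU ⇒ Y = (1/3, 1/6)
4. Z is the midpoint of CA ⇒ Z = (8/3, -7/6)
5. J is the midpoint of WY ⇒ J = (1/6, 1/12)
2·[UJC] = 5/12, 2·[ZWU] = -4/3
[UJC]:[ZWU] = 5/12:-4/3 = -5/16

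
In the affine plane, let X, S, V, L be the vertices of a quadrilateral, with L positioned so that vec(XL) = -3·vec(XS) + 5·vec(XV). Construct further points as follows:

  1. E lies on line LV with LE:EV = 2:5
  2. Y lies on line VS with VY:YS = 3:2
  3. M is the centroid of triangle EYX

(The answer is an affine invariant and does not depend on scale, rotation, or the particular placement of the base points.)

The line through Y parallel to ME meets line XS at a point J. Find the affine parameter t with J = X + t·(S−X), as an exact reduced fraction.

t = 111/128

Choose coordinates X = (0, 0), S = (1, 0), V = (0, 1), L = (-3, 5).
1. E lies on line LV with LE:EV = 2:5 ⇒ E = (-15/7, 27/7)
2. Y lies on line VS with VY:YS = 3:2 ⇒ Y = (3/5, 2/5)
3. M is the centroid of triangle EYX ⇒ M = (-18/35, 149/105)
through Y parallel to ME: direction (-57/35, 256/105); meets XS at J = (111/128, 0)
J = X + t·(S−X) with t = 111/128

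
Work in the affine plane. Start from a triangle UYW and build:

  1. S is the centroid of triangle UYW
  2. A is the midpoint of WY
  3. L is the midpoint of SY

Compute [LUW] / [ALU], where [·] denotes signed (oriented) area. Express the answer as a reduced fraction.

[LUW]:[ALU] = 8/3

Work in coordinates with U = (0, 0), Y = (1, 0), W = (0, 1).
1. S is the centroid of triangle UYW ⇒ S = (1/3, 1/3)
2. A is the midpoint of WY ⇒ A = (1/2, 1/2)
3. L is the midpoint of SY ⇒ L = (2/3, 1/6)
2·[LUW] = -2/3, 2·[ALU] = -1/4
[LUW]:[ALU] = -2/3:-1/4 = 8/3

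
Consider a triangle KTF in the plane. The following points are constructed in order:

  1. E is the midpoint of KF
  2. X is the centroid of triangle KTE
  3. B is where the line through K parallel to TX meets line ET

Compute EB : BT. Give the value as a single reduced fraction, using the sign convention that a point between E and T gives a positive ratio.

Assign K = (0, 0), T = (1, 0), F = (0, 1) — the answer is frame-independent, so this choice is without loss of generality.
1. E is the midpoint of KF ⇒ E = (0, 1/2)
2. X is the centroid of triangle KTE ⇒ X = (1/3, 1/6)
3. B is where the line through K parallel to TX meets line ET ⇒ B = (2, -1/2)
B = E + t·(T−E) with t = 2, so EB:BT = t:(1−t) = 2:-1

EB:BT = -2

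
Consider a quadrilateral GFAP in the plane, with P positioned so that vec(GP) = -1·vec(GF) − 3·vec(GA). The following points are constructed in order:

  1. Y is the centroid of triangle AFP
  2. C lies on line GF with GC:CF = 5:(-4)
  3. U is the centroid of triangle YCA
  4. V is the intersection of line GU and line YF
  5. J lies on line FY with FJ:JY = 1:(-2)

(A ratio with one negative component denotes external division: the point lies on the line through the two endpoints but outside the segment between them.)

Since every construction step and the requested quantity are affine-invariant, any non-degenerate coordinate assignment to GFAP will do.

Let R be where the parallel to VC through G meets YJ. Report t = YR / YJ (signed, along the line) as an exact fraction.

t = 35/72

Choose coordinates G = (0, 0), F = (1, 0), A = (0, 1), P = (-1, -3).
1. Y is the centroid of triangle AFP ⇒ Y = (0, -2/3)
2. C lies on line GF with GC:CF = 5:(-4) ⇒ C = (5, 0)
3. U is the centroid of triangle YCA ⇒ U = (5/3, 1/9)
4. V is the intersection of line GU and line YF ⇒ V = (10/9, 2/27)
5. J lies on line FY with FJ:JY = 1:(-2) ⇒ J = (2, 2/3)
through G parallel to VC: direction (35/9, -2/27); meets YJ at R = (35/36, -1/54)
R = Y + t·(J−Y) with t = 35/72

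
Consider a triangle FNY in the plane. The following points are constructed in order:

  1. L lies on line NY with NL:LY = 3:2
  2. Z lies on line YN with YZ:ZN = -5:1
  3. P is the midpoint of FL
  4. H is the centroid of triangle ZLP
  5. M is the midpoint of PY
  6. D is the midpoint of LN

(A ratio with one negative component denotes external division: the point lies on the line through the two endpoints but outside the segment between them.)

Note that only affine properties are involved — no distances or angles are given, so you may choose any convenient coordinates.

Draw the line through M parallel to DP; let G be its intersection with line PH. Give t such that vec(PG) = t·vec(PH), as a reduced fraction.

Assign F = (0, 0), N = (1, 0), Y = (0, 1) — the answer is frame-independent, so this choice is without loss of generality.
1. L lies on line NY with NL:LY = 3:2 ⇒ L = (2/5, 3/5)
2. Z lies on line YN with YZ:ZN = -5:1 ⇒ Z = (5/4, -1/4)
3. P is the midpoint of FL ⇒ P = (1/5, 3/10)
4. H is the centroid of triangle ZLP ⇒ H = (37/60, 13/60)
5. M is the midpoint of PY ⇒ M = (1/10, 13/20)
6. D is the midpoint of LN ⇒ D = (7/10, 3/10)
through M parallel to DP: direction (-1/2, 0); meets PH at G = (-31/20, 13/20)
G = P + t·(H−P) with t = -21/5

t = -21/5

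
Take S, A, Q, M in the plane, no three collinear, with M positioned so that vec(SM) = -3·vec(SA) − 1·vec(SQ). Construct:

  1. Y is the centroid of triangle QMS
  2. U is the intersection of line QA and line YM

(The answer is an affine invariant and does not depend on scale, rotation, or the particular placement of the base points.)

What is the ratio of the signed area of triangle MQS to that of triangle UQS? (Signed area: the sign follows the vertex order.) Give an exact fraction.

Set S = (0, 0), A = (1, 0), Q = (0, 1), M = (-3, -1); any affine frame gives the same invariant.
1. Y is the centroid of triangle QMS ⇒ Y = (-1, 0)
2. U is the intersection of line QA and line YM ⇒ U = (1/3, 2/3)
2·[MQS] = -3, 2·[UQS] = 1/3
[MQS]:[UQS] = -3:1/3 = -9

[MQS]:[UQS] = -9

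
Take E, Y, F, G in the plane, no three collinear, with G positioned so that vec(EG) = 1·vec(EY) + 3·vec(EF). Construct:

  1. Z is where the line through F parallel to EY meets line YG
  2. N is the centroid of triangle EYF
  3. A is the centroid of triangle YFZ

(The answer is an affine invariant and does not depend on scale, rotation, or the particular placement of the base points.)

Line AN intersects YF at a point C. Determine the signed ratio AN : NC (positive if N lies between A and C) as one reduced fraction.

Work in coordinates with E = (0, 0), Y = (1, 0), F = (0, 1), G = (1, 3).
1. Z is where the line through F parallel to EY meets line YG ⇒ Z = (1, 1)
2. N is the centroid of triangle EYF ⇒ N = (1/3, 1/3)
3. A is the centroid of triangle YFZ ⇒ A = (2/3, 2/3)
line AN meets YF at C = (1/2, 1/2)
N = A + t·(C−A) with t = 2, so AN:NC = 2:-1

AN:NC = -2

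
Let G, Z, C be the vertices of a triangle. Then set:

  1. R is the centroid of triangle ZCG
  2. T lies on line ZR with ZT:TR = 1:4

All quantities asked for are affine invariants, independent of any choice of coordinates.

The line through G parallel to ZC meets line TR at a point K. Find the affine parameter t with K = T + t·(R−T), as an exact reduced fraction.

t = 7/2

Set G = (0, 0), Z = (1, 0), C = (0, 1); any affine frame gives the same invariant.
1. R is the centroid of triangle ZCG ⇒ R = (1/3, 1/3)
2. T lies on line ZR with ZT:TR = 1:4 ⇒ T = (13/15, 1/15)
through G parallel to ZC: direction (-1, 1); meets TR at K = (-1, 1)
K = T + t·(R−T) with t = 7/2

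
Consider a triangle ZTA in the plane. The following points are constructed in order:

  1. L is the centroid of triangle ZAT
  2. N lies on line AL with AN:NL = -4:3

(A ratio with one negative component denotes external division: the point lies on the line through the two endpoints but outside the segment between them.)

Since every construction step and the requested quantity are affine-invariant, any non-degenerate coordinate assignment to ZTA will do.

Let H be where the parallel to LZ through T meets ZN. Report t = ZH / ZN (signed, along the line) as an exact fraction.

Choose coordinates Z = (0, 0), T = (1, 0), A = (0, 1).
1. L is the centroid of triangle ZAT ⇒ L = (1/3, 1/3)
2. N lies on line AL with AN:NL = -4:3 ⇒ N = (4/3, -5/3)
through T parallel to LZ: direction (-1/3, -1/3); meets ZN at H = (4/9, -5/9)
H = Z + t·(N−Z) with t = 1/3

t = 1/3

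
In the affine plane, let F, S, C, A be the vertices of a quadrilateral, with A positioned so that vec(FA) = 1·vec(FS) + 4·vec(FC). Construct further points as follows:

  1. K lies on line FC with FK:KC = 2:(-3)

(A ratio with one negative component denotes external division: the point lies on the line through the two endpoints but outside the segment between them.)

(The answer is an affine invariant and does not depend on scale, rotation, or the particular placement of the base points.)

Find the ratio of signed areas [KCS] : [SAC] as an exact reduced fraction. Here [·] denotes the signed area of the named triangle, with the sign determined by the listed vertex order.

[KCS]:[SAC] = -3/4

Choose coordinates F = (0, 0), S = (1, 0), C = (0, 1), A = (1, 4).
1. K lies on line FC with FK:KC = 2:(-3) ⇒ K = (0, -2)
2·[KCS] = -3, 2·[SAC] = 4
[KCS]:[SAC] = -3:4 = -3/4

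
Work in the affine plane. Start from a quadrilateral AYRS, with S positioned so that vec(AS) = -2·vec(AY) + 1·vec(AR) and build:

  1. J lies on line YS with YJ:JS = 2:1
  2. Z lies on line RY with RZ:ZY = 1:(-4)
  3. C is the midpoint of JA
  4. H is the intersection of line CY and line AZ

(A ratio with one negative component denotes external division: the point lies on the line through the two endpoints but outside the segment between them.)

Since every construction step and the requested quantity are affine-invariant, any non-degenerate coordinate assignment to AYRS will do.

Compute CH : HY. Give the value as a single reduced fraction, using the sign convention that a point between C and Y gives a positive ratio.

Set A = (0, 0), Y = (1, 0), R = (0, 1), S = (-2, 1); any affine frame gives the same invariant.
1. J lies on line YS with YJ:JS = 2:1 ⇒ J = (-1, 2/3)
2. Z lies on line RY with RZ:ZY = 1:(-4) ⇒ Z = (-1/3, 4/3)
3. C is the midpoint of JA ⇒ C = (-1/2, 1/3)
4. H is the intersection of line CY and line AZ ⇒ H = (-1/17, 4/17)
H = C + t·(Y−C) with t = 5/17, so CH:HY = t:(1−t) = 5/17:12/17

CH:HY = 5/12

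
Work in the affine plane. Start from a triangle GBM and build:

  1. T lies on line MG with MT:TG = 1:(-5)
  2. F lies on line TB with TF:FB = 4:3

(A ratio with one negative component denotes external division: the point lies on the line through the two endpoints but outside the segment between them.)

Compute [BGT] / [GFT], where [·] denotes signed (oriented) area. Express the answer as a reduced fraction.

Assign G = (0, 0), B = (1, 0), M = (0, 1) — the answer is frame-independent, so this choice is without loss of generality.
1. T lies on line MG with MT:TG = 1:(-5) ⇒ T = (0, 5/4)
2. F lies on line TB with TF:FB = 4:3 ⇒ F = (4/7, 15/28)
2·[BGT] = -5/4, 2·[GFT] = 5/7
[BGT]:[GFT] = -5/4:5/7 = -7/4

[BGT]:[GFT] = -7/4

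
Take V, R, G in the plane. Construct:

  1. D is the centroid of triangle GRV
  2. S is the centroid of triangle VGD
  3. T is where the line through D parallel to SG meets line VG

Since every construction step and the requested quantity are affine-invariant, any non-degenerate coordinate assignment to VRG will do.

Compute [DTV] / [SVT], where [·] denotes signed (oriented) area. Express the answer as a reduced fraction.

[DTV]:[SVT] = -3

Set V = (0, 0), R = (1, 0), G = (0, 1); any affine frame gives the same invariant.
1. D is the centroid of triangle GRV ⇒ D = (1/3, 1/3)
2. S is the centroid of triangle VGD ⇒ S = (1/9, 4/9)
3. T is where the line through D parallel to SG meets line VG ⇒ T = (0, 2)
2·[DTV] = 2/3, 2·[SVT] = -2/9
[DTV]:[SVT] = 2/3:-2/9 = -3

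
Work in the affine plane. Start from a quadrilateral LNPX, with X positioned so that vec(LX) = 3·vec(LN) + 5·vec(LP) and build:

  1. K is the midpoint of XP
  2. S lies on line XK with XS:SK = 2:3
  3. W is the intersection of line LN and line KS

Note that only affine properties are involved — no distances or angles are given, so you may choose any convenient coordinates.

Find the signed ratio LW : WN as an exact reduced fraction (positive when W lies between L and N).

Set L = (0, 0), N = (1, 0), P = (0, 1), X = (3, 5); any affine frame gives the same invariant.
1. K is the midpoint of XP ⇒ K = (3/2, 3)
2. S lies on line XK with XS:SK = 2:3 ⇒ S = (12/5, 21/5)
3. W is the intersection of line LN and line KS ⇒ W = (-3/4, 0)
W = L + t·(N−L) with t = -3/4, so LW:WN = t:(1−t) = -3/4:7/4

LW:WN = -3/7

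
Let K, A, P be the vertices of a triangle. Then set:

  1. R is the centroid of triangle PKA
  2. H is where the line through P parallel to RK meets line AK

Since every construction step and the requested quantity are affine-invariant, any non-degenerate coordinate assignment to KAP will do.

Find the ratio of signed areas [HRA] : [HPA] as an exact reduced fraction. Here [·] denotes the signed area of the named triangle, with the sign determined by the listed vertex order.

Work in coordinates with K = (0, 0), A = (1, 0), P = (0, 1).
1. R is the centroid of triangle PKA ⇒ R = (1/3, 1/3)
2. H is where the line through P parallel to RK meets line AK ⇒ H = (-1, 0)
2·[HRA] = -2/3, 2·[HPA] = -2
[HRA]:[HPA] = -2/3:-2 = 1/3

[HRA]:[HPA] = 1/3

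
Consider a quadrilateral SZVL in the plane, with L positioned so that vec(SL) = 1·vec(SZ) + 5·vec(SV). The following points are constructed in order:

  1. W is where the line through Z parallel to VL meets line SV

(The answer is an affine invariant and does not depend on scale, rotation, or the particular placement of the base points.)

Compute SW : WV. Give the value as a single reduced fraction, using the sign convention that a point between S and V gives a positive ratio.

Assign S = (0, 0), Z = (1, 0), V = (0, 1), L = (1, 5) — the answer is frame-independent, so this choice is without loss of generality.
1. W is where the line through Z parallel to VL meets line SV ⇒ W = (0, -4)
W = S + t·(V−S) with t = -4, so SW:WV = t:(1−t) = -4:5

SW:WV = -4/5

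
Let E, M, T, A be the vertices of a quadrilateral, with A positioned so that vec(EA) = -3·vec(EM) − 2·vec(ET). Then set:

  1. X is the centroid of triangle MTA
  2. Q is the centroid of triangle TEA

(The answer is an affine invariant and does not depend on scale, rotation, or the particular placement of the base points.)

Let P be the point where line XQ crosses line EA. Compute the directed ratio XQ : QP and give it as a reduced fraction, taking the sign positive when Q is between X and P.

XQ:QP = -2/3

Assign E = (0, 0), M = (1, 0), T = (0, 1), A = (-3, -2) — the answer is frame-independent, so this choice is without loss of generality.
1. X is the centroid of triangle MTA ⇒ X = (-2/3, -1/3)
2. Q is the centroid of triangle TEA ⇒ Q = (-1, -1/3)
line XQ meets EA at P = (-1/2, -1/3)
Q = X + t·(P−X) with t = -2, so XQ:QP = -2:3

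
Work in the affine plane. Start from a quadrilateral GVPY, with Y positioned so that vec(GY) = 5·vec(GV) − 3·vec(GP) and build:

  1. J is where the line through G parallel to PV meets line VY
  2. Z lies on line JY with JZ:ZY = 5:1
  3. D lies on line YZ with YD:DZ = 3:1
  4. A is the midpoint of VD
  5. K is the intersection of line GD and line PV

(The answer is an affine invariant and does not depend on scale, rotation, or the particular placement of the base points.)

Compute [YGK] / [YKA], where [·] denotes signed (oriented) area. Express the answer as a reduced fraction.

Choose coordinates G = (0, 0), V = (1, 0), P = (0, 1), Y = (5, -3).
1. J is where the line through G parallel to PV meets line VY ⇒ J = (-3, 3)
2. Z lies on line JY with JZ:ZY = 5:1 ⇒ Z = (11/3, -2)
3. D lies on line YZ with YD:DZ = 3:1 ⇒ D = (4, -9/4)
4. A is the midpoint of VD ⇒ A = (5/2, -9/8)
5. K is the intersection of line GD and line PV ⇒ K = (16/7, -9/7)
2·[YGK] = -3/7, 2·[YKA] = -45/56
[YGK]:[YKA] = -3/7:-45/56 = 8/15

[YGK]:[YKA] = 8/15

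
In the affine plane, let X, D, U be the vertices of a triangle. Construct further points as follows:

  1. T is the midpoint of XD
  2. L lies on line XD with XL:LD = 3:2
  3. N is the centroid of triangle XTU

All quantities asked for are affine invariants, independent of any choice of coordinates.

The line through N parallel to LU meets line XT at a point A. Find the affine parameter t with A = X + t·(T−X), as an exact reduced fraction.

t = 11/15

Assign X = (0, 0), D = (1, 0), U = (0, 1) — the answer is frame-independent, so this choice is without loss of generality.
1. T is the midpoint of XD ⇒ T = (1/2, 0)
2. L lies on line XD with XL:LD = 3:2 ⇒ L = (3/5, 0)
3. N is the centroid of triangle XTU ⇒ N = (1/6, 1/3)
through N parallel to LU: direction (-3/5, 1); meets XT at A = (11/30, 0)
A = X + t·(T−X) with t = 11/15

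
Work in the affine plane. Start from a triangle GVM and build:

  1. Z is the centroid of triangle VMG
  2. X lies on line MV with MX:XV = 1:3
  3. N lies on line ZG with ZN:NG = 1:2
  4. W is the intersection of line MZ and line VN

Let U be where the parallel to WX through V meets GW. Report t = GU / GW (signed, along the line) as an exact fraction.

Choose coordinates G = (0, 0), V = (1, 0), M = (0, 1).
1. Z is the centroid of triangle VMG ⇒ Z = (1/3, 1/3)
2. X lies on line MV with MX:XV = 1:3 ⇒ X = (1/4, 3/4)
3. N lies on line ZG with ZN:NG = 1:2 ⇒ N = (2/9, 2/9)
4. W is the intersection of line MZ and line VN ⇒ W = (5/12, 1/6)
through V parallel to WX: direction (-1/6, 7/12); meets GW at U = (35/39, 14/39)
U = G + t·(W−G) with t = 28/13

t = 28/13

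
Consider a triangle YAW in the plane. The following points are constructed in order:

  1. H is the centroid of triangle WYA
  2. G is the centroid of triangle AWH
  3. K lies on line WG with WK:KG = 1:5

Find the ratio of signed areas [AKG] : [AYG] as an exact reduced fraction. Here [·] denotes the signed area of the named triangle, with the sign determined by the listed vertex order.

Work in coordinates with Y = (0, 0), A = (1, 0), W = (0, 1).
1. H is the centroid of triangle WYA ⇒ H = (1/3, 1/3)
2. G is the centroid of triangle AWH ⇒ G = (4/9, 4/9)
3. K lies on line WG with WK:KG = 1:5 ⇒ K = (2/27, 49/54)
2·[AKG] = 5/54, 2·[AYG] = -4/9
[AKG]:[AYG] = 5/54:-4/9 = -5/24

[AKG]:[AYG] = -5/24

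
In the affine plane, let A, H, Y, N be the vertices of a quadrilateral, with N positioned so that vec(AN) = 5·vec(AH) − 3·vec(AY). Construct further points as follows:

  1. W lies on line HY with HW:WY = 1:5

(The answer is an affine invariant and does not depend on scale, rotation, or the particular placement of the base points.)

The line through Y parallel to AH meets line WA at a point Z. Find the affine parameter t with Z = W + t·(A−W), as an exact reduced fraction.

t = -5

Work in coordinates with A = (0, 0), H = (1, 0), Y = (0, 1), N = (5, -3).
1. W lies on line HY with HW:WY = 1:5 ⇒ W = (5/6, 1/6)
through Y parallel to AH: direction (1, 0); meets WA at Z = (5, 1)
Z = W + t·(A−W) with t = -5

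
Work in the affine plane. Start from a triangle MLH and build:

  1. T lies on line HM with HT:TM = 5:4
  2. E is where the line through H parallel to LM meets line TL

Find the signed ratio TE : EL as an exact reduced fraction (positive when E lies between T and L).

TE:EL = -5/9

Set M = (0, 0), L = (1, 0), H = (0, 1); any affine frame gives the same invariant.
1. T lies on line HM with HT:TM = 5:4 ⇒ T = (0, 4/9)
2. E is where the line through H parallel to LM meets line TL ⇒ E = (-5/4, 1)
E = T + t·(L−T) with t = -5/4, so TE:EL = t:(1−t) = -5/4:9/4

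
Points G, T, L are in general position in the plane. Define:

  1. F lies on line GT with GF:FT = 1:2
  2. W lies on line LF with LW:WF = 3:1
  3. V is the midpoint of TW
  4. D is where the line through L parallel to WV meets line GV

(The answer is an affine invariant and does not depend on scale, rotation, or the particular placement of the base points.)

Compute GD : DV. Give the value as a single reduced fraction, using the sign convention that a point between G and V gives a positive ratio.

Set G = (0, 0), T = (1, 0), L = (0, 1); any affine frame gives the same invariant.
1. F lies on line GT with GF:FT = 1:2 ⇒ F = (1/3, 0)
2. W lies on line LF with LW:WF = 3:1 ⇒ W = (1/4, 1/4)
3. V is the midpoint of TW ⇒ V = (5/8, 1/8)
4. D is where the line through L parallel to WV meets line GV ⇒ D = (15/8, 3/8)
D = G + t·(V−G) with t = 3, so GD:DV = t:(1−t) = 3:-2

GD:DV = -3/2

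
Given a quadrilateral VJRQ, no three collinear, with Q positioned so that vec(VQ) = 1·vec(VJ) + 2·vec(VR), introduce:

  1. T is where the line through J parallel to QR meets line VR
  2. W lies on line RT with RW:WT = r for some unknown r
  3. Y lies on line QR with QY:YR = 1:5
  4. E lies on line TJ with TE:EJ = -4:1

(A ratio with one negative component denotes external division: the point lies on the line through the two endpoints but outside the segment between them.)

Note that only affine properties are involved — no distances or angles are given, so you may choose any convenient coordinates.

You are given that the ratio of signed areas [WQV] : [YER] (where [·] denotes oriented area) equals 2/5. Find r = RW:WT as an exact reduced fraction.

r = 1/5

Work in coordinates with V = (0, 0), J = (1, 0), R = (0, 1), Q = (1, 2).
1. T is where the line through J parallel to QR meets line VR ⇒ T = (0, -1)
2. With RW:WT = r, write λ = r/(r+1) so W = R + λ·(T−R); W is affine-linear in λ
3. Y lies on line QR with QY:YR = 1:5 ⇒ Y = (5/6, 11/6)
4. E lies on line TJ with TE:EJ = -4:1 ⇒ E = (4/3, 1/3)
Every point depending on W is an affine combination of W and λ-independent points, so each such coordinate is linear in λ; the λ² term in each signed area is a multiple of (T−R)×(T−R) = 0, so 2·[WQV] and 2·[YER] are each linear in λ. Evaluating at λ=0 and λ=1:
  2·[WQV] = 2·λ − 1,   2·[YER] = -5/3
So [WQV]:[YER] = (2·λ − 1) / (-5/3). Setting this equal to 2/5:
  2·λ − 1 = 2/5·(-5/3)  ⇒  λ = 1/6
Then r = λ/(1−λ) = (1/6)/(5/6) = 1/5. Check: with r = 1/5, W = (0, 2/3) and [WQV]:[YER] = 2/5 as required.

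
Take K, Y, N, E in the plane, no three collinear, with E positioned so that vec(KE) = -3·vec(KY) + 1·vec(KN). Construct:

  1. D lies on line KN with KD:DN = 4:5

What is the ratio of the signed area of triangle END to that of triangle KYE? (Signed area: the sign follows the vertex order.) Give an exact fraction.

[END]:[KYE] = -5/3

Work in coordinates with K = (0, 0), Y = (1, 0), N = (0, 1), E = (-3, 1).
1. D lies on line KN with KD:DN = 4:5 ⇒ D = (0, 4/9)
2·[END] = -5/3, 2·[KYE] = 1
[END]:[KYE] = -5/3:1 = -5/3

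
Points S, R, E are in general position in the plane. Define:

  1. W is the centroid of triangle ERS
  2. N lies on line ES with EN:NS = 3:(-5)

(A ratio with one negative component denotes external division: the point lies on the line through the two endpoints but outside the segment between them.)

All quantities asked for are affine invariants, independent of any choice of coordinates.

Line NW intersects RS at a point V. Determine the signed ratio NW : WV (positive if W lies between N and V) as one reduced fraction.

Assign S = (0, 0), R = (1, 0), E = (0, 1) — the answer is frame-independent, so this choice is without loss of generality.
1. W is the centroid of triangle ERS ⇒ W = (1/3, 1/3)
2. N lies on line ES with EN:NS = 3:(-5) ⇒ N = (0, 5/2)
line NW meets RS at V = (5/13, 0)
W = N + t·(V−N) with t = 13/15, so NW:WV = 13/15:2/15

NW:WV = 13/2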